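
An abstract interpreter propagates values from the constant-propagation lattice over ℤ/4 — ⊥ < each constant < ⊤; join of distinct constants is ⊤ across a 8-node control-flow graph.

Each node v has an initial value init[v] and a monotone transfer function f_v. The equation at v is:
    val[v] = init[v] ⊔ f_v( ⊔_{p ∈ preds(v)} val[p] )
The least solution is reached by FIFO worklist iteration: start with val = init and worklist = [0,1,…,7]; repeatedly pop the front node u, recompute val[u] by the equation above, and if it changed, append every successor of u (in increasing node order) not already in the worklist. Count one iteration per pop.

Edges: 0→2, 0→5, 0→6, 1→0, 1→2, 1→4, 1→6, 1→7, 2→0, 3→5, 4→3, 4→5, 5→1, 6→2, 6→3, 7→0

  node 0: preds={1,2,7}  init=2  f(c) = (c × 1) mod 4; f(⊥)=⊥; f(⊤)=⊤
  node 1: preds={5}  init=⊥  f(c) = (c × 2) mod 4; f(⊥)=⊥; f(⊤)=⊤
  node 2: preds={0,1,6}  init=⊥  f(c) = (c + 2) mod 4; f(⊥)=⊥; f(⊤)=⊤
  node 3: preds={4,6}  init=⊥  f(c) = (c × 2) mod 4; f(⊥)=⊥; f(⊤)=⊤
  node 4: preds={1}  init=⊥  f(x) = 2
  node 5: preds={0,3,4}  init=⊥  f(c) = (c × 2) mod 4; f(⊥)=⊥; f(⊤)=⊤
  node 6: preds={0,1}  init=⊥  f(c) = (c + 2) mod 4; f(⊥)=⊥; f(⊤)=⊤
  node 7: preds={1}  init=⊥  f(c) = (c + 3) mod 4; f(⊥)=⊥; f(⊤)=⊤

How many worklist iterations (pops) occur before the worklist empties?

25

Trace (25 dequeues):
  [1] u=0 | in ⊥ | out 2 | ==
  [2] u=1 | in ⊥ | out ⊥ | ==
  [3] u=2 | in 2 | out 0 | prev ⊥ | push {0}
  [4] u=3 | in ⊥ | out ⊥ | ==
  [5] u=4 | in ⊥ | out 2 | prev ⊥ | push {3}
  [6] u=5 | in 2 | out 0 | prev ⊥ | push {1}
  [7] u=6 | in 2 | out 0 | prev ⊥ | push {2}
  [8] u=7 | in ⊥ | out ⊥ | ==
  [9] u=0 | in 0 | out ⊤ | prev 2 | push {5,6}
  [10] u=3 | in ⊤ | out ⊤ | prev ⊥ | push {}
  [11] u=1 | in 0 | out 0 | prev ⊥ | push {0,4,7}
  [12] u=2 | in ⊤ | out ⊤ | prev 0 | push {}
  [13] u=5 | in ⊤ | out ⊤ | prev 0 | push {1}
  [14] u=6 | in ⊤ | out ⊤ | prev 0 | push {2,3}
  [15] u=0 | in ⊤ | out ⊤ | ==
  [16] u=4 | in 0 | out 2 | ==
  [17] u=7 | in 0 | out 3 | prev ⊥ | push {0}
  [18] u=1 | in ⊤ | out ⊤ | prev 0 | push {4,6,7}
  [19] u=2 | in ⊤ | out ⊤ | ==
  [20] u=3 | in ⊤ | out ⊤ | ==
  [21] u=0 | in ⊤ | out ⊤ | ==
  [22] u=4 | in ⊤ | out 2 | ==
  [23] u=6 | in ⊤ | out ⊤ | ==
  [24] u=7 | in ⊤ | out ⊤ | prev 3 | push {0}
  [25] u=0 | in ⊤ | out ⊤ | ==

Converged values:
  [0] ⊤
  [1] ⊤
  [2] ⊤
  [3] ⊤
  [4] 2
  [5] ⊤
  [6] ⊤
  [7] ⊤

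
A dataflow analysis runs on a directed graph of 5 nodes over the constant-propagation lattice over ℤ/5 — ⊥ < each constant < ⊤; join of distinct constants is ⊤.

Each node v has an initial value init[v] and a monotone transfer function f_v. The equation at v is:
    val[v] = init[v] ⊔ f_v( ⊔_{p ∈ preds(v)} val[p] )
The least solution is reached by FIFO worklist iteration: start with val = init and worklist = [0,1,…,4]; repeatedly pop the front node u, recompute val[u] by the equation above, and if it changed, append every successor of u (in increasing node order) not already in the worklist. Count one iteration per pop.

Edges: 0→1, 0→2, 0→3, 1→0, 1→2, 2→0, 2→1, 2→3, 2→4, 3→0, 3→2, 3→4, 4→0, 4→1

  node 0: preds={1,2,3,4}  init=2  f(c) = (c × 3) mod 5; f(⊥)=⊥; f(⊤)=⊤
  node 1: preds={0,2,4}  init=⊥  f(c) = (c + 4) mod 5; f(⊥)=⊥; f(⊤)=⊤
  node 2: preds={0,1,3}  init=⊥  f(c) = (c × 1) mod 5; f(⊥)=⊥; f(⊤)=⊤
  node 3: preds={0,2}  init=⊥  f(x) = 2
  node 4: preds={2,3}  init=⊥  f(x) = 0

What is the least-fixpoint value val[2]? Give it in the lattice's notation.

Iteration log — 10 steps:
  step 1. node 0  ⊔preds=⊥  new=2  stable
  step 2. node 1  ⊔preds=2  new=1  old=⊥  +wl: 0
  step 3. node 2  ⊔preds=⊤  new=⊤  old=⊥  +wl: 1
  step 4. node 3  ⊔preds=⊤  new=2  old=⊥  +wl: 2
  step 5. node 4  ⊔preds=⊤  new=0  old=⊥  +wl: 
  step 6. node 0  ⊔preds=⊤  new=⊤  old=2  +wl: 3
  step 7. node 1  ⊔preds=⊤  new=⊤  old=1  +wl: 0
  step 8. node 2  ⊔preds=⊤  new=⊤  stable
  step 9. node 3  ⊔preds=⊤  new=2  stable
  step 10. node 0  ⊔preds=⊤  new=⊤  stable

Least fixpoint reached:
  node 0: ⊤
  node 1: ⊤
  node 2: ⊤
  node 3: 2
  node 4: 0

⊤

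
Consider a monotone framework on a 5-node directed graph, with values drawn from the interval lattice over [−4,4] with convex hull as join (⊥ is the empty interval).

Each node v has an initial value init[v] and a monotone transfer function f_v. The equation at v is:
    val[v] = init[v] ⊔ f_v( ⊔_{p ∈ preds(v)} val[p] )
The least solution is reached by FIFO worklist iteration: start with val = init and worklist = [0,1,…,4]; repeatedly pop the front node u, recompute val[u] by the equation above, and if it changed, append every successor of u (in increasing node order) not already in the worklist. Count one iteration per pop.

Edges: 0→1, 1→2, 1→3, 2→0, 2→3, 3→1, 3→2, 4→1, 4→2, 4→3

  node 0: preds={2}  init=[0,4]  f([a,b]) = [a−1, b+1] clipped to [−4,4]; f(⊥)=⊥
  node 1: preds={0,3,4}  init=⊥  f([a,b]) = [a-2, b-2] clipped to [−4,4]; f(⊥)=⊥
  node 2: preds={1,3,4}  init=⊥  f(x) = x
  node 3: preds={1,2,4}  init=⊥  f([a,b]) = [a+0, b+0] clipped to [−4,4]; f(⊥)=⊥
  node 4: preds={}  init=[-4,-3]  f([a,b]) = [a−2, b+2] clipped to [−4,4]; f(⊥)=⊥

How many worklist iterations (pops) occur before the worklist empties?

Trace (8 dequeues):
  [1] u=0 | in ⊥ | out [0,4] | ==
  [2] u=1 | in [-4,4] | out [-4,2] | prev ⊥ | push {}
  [3] u=2 | in [-4,2] | out [-4,2] | prev ⊥ | push {0}
  [4] u=3 | in [-4,2] | out [-4,2] | prev ⊥ | push {1,2}
  [5] u=4 | in ⊥ | out [-4,-3] | ==
  [6] u=0 | in [-4,2] | out [-4,4] | prev [0,4] | push {}
  [7] u=1 | in [-4,4] | out [-4,2] | ==
  [8] u=2 | in [-4,2] | out [-4,2] | ==

Converged values:
  [0] [-4,4]
  [1] [-4,2]
  [2] [-4,2]
  [3] [-4,2]
  [4] [-4,-3]

8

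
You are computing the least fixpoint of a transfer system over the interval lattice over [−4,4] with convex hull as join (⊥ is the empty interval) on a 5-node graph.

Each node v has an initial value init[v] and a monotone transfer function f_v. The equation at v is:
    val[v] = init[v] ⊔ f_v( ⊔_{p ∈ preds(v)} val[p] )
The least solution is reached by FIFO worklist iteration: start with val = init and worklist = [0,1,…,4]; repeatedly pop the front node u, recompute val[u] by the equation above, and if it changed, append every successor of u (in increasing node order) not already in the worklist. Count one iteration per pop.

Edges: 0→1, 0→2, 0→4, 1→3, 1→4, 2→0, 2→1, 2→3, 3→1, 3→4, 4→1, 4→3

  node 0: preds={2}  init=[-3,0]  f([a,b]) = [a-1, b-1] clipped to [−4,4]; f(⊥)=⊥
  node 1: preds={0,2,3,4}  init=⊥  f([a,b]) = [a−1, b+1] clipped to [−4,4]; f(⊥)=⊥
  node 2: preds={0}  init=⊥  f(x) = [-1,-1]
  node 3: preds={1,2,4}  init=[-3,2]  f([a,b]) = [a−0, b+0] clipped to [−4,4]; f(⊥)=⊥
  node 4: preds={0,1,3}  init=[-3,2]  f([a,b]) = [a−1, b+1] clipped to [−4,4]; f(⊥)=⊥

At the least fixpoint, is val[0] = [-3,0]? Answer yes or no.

yes

Trace (10 dequeues):
  [1] u=0 | in ⊥ | out [-3,0] | ==
  [2] u=1 | in [-3,2] | out [-4,3] | prev ⊥ | push {}
  [3] u=2 | in [-3,0] | out [-1,-1] | prev ⊥ | push {0,1}
  [4] u=3 | in [-4,3] | out [-4,3] | prev [-3,2] | push {}
  [5] u=4 | in [-4,3] | out [-4,4] | prev [-3,2] | push {3}
  [6] u=0 | in [-1,-1] | out [-3,0] | ==
  [7] u=1 | in [-4,4] | out [-4,4] | prev [-4,3] | push {4}
  [8] u=3 | in [-4,4] | out [-4,4] | prev [-4,3] | push {1}
  [9] u=4 | in [-4,4] | out [-4,4] | ==
  [10] u=1 | in [-4,4] | out [-4,4] | ==

Converged values:
  [0] [-3,0]
  [1] [-4,4]
  [2] [-1,-1]
  [3] [-4,4]
  [4] [-4,4]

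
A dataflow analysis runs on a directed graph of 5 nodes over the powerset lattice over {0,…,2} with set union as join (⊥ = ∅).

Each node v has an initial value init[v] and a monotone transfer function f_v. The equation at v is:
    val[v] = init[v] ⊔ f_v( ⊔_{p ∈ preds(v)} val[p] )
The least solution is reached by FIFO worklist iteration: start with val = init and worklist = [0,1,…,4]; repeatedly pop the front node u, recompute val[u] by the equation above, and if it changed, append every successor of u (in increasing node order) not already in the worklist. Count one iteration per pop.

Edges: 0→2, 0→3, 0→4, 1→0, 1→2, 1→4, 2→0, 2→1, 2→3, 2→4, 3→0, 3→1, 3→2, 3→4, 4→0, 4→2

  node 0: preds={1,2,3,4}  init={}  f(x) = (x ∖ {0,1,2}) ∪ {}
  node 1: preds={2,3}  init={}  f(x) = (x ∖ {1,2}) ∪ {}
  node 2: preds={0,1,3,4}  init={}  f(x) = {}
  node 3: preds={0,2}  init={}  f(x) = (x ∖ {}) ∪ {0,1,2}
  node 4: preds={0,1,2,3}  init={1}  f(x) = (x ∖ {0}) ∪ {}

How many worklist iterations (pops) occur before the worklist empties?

10

Worklist (10 pops):
  #1 pop 0: in={1} → {} (no change)
  #2 pop 1: in={} → {} (no change)
  #3 pop 2: in={1} → {} (no change)
  #4 pop 3: in={} → {0,1,2} (was {}); enqueue [0,1,2]
  #5 pop 4: in={0,1,2} → {1,2} (was {1}); enqueue []
  #6 pop 0: in={0,1,2} → {} (no change)
  #7 pop 1: in={0,1,2} → {0} (was {}); enqueue [0,4]
  #8 pop 2: in={0,1,2} → {} (no change)
  #9 pop 0: in={0,1,2} → {} (no change)
  #10 pop 4: in={0,1,2} → {1,2} (no change)

Fixpoint:
  val[0] = {}
  val[1] = {0}
  val[2] = {}
  val[3] = {0,1,2}
  val[4] = {1,2}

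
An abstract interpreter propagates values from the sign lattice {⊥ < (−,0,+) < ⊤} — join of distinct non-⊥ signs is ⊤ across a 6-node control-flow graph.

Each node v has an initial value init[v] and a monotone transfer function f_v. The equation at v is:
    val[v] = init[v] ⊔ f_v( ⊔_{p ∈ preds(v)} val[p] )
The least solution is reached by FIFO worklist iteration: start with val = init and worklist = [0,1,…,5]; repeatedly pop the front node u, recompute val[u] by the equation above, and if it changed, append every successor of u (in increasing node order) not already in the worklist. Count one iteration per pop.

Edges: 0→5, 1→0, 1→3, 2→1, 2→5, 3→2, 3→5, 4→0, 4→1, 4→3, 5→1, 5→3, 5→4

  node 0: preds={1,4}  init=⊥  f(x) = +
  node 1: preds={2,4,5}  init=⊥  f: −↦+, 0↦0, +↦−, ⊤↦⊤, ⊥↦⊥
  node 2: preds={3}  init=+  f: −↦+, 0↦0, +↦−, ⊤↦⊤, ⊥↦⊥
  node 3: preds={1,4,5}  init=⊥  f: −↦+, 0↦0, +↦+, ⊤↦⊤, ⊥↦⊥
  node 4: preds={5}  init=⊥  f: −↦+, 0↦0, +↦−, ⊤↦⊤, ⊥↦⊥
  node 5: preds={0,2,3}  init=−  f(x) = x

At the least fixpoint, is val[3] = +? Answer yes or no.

Iteration log — 15 steps:
  step 1. node 0  ⊔preds=⊥  new=+  old=⊥  +wl: 
  step 2. node 1  ⊔preds=⊤  new=⊤  old=⊥  +wl: 0
  step 3. node 2  ⊔preds=⊥  new=+  stable
  step 4. node 3  ⊔preds=⊤  new=⊤  old=⊥  +wl: 2
  step 5. node 4  ⊔preds=−  new=+  old=⊥  +wl: 1,3
  step 6. node 5  ⊔preds=⊤  new=⊤  old=−  +wl: 4
  step 7. node 0  ⊔preds=⊤  new=+  stable
  step 8. node 2  ⊔preds=⊤  new=⊤  old=+  +wl: 5
  step 9. node 1  ⊔preds=⊤  new=⊤  stable
  step 10. node 3  ⊔preds=⊤  new=⊤  stable
  step 11. node 4  ⊔preds=⊤  new=⊤  old=+  +wl: 0,1,3
  step 12. node 5  ⊔preds=⊤  new=⊤  stable
  step 13. node 0  ⊔preds=⊤  new=+  stable
  step 14. node 1  ⊔preds=⊤  new=⊤  stable
  step 15. node 3  ⊔preds=⊤  new=⊤  stable

Least fixpoint reached:
  node 0: +
  node 1: ⊤
  node 2: ⊤
  node 3: ⊤
  node 4: ⊤
  node 5: ⊤

no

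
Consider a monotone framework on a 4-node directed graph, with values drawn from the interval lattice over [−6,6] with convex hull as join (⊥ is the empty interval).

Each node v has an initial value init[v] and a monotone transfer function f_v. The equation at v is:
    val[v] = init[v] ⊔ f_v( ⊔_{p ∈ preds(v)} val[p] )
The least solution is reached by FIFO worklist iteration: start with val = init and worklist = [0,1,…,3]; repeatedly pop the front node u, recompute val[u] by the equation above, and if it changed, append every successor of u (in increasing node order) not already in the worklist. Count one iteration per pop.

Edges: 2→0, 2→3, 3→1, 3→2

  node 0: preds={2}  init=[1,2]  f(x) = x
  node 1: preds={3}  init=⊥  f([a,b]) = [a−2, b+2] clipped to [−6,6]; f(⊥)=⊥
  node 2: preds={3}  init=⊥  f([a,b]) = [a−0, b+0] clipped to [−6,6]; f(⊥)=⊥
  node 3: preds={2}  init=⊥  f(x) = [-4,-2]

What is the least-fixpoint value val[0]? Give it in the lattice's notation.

[-4,2]

Worklist (8 pops):
  #1 pop 0: in=⊥ → [1,2] (no change)
  #2 pop 1: in=⊥ → ⊥ (no change)
  #3 pop 2: in=⊥ → ⊥ (no change)
  #4 pop 3: in=⊥ → [-4,-2] (was ⊥); enqueue [1,2]
  #5 pop 1: in=[-4,-2] → [-6,0] (was ⊥); enqueue []
  #6 pop 2: in=[-4,-2] → [-4,-2] (was ⊥); enqueue [0,3]
  #7 pop 0: in=[-4,-2] → [-4,2] (was [1,2]); enqueue []
  #8 pop 3: in=[-4,-2] → [-4,-2] (no change)

Fixpoint:
  val[0] = [-4,2]
  val[1] = [-6,0]
  val[2] = [-4,-2]
  val[3] = [-4,-2]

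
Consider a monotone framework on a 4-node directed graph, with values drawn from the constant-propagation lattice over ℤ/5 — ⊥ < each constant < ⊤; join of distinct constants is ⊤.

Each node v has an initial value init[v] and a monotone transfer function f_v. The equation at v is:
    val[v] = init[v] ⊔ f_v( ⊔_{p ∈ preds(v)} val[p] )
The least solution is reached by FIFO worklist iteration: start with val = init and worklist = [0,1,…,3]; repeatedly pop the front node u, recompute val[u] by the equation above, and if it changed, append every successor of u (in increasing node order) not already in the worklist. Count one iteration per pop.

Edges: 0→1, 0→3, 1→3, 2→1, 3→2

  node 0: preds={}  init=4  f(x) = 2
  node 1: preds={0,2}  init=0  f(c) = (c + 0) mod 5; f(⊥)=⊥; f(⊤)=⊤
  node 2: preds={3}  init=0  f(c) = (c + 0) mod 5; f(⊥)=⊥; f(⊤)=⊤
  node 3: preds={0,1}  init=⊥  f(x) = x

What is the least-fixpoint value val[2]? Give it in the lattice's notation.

⊤

Worklist (6 pops):
  #1 pop 0: in=⊥ → ⊤ (was 4); enqueue []
  #2 pop 1: in=⊤ → ⊤ (was 0); enqueue []
  #3 pop 2: in=⊥ → 0 (no change)
  #4 pop 3: in=⊤ → ⊤ (was ⊥); enqueue [2]
  #5 pop 2: in=⊤ → ⊤ (was 0); enqueue [1]
  #6 pop 1: in=⊤ → ⊤ (no change)

Fixpoint:
  val[0] = ⊤
  val[1] = ⊤
  val[2] = ⊤
  val[3] = ⊤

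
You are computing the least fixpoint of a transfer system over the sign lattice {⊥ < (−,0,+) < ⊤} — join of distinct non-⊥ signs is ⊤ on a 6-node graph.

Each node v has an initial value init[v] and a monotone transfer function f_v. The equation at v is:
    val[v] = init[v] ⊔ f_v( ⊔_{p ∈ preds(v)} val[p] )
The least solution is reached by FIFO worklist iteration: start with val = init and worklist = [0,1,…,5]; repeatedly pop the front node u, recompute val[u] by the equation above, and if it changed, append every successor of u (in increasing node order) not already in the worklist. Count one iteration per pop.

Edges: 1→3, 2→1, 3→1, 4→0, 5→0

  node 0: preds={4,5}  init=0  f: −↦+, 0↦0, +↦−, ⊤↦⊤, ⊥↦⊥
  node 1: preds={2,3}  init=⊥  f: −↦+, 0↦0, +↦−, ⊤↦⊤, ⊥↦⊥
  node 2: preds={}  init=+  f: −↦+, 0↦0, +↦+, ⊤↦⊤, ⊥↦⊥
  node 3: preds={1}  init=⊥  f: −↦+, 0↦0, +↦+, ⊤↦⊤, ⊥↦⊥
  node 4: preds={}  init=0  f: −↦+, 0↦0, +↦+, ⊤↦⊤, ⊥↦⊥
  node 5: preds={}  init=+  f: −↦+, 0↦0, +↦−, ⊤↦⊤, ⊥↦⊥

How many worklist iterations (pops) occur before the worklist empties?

7

Worklist (7 pops):
  #1 pop 0: in=⊤ → ⊤ (was 0); enqueue []
  #2 pop 1: in=+ → − (was ⊥); enqueue []
  #3 pop 2: in=⊥ → + (no change)
  #4 pop 3: in=− → + (was ⊥); enqueue [1]
  #5 pop 4: in=⊥ → 0 (no change)
  #6 pop 5: in=⊥ → + (no change)
  #7 pop 1: in=+ → − (no change)

Fixpoint:
  val[0] = ⊤
  val[1] = −
  val[2] = +
  val[3] = +
  val[4] = 0
  val[5] = +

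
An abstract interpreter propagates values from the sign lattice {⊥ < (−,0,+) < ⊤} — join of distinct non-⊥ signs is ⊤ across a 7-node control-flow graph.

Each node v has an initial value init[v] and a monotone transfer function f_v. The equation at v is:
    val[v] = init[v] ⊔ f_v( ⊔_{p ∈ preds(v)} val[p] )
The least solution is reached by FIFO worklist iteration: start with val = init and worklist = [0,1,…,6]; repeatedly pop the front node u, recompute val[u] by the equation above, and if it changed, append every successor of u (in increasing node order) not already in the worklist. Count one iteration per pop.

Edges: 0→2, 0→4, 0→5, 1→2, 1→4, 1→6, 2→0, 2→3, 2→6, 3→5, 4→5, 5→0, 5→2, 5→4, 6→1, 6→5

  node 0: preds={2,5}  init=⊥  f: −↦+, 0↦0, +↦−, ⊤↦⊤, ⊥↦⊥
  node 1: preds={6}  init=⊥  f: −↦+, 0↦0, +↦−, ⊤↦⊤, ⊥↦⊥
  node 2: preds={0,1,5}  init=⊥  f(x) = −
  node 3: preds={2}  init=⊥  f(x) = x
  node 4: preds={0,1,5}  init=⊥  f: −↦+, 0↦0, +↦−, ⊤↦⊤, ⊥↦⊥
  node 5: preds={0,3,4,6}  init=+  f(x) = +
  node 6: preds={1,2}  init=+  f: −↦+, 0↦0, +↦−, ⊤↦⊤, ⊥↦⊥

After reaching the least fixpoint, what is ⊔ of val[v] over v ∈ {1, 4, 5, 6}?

⊤

Trace (11 dequeues):
  [1] u=0 | in + | out − | prev ⊥ | push {}
  [2] u=1 | in + | out − | prev ⊥ | push {}
  [3] u=2 | in ⊤ | out − | prev ⊥ | push {0}
  [4] u=3 | in − | out − | prev ⊥ | push {}
  [5] u=4 | in ⊤ | out ⊤ | prev ⊥ | push {}
  [6] u=5 | in ⊤ | out + | ==
  [7] u=6 | in − | out + | ==
  [8] u=0 | in ⊤ | out ⊤ | prev − | push {2,4,5}
  [9] u=2 | in ⊤ | out − | ==
  [10] u=4 | in ⊤ | out ⊤ | ==
  [11] u=5 | in ⊤ | out + | ==

Converged values:
  [0] ⊤
  [1] −
  [2] −
  [3] −
  [4] ⊤
  [5] +
  [6] +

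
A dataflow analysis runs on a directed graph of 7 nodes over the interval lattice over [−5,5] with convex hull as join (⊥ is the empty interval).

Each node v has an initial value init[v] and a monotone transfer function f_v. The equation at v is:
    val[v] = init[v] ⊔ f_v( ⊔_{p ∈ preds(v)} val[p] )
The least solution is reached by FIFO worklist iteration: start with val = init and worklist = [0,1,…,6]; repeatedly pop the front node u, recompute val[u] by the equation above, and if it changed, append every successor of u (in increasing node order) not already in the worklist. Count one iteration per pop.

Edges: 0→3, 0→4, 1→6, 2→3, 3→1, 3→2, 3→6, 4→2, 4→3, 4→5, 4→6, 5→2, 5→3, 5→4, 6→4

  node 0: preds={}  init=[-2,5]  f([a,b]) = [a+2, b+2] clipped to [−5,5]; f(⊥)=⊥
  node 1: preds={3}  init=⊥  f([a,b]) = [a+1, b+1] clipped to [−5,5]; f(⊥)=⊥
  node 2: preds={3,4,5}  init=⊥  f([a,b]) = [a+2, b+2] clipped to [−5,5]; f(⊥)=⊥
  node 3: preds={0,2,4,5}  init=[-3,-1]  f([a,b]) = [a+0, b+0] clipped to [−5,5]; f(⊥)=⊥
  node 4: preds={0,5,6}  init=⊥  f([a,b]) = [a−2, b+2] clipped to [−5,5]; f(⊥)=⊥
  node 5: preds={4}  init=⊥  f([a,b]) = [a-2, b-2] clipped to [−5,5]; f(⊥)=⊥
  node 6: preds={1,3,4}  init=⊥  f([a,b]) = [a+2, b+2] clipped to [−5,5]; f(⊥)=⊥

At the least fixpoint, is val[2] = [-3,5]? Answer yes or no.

yes

Iteration log — 18 steps:
  step 1. node 0  ⊔preds=⊥  new=[-2,5]  stable
  step 2. node 1  ⊔preds=[-3,-1]  new=[-2,0]  old=⊥  +wl: 
  step 3. node 2  ⊔preds=[-3,-1]  new=[-1,1]  old=⊥  +wl: 
  step 4. node 3  ⊔preds=[-2,5]  new=[-3,5]  old=[-3,-1]  +wl: 1,2
  step 5. node 4  ⊔preds=[-2,5]  new=[-4,5]  old=⊥  +wl: 3
  step 6. node 5  ⊔preds=[-4,5]  new=[-5,3]  old=⊥  +wl: 4
  step 7. node 6  ⊔preds=[-4,5]  new=[-2,5]  old=⊥  +wl: 
  step 8. node 1  ⊔preds=[-3,5]  new=[-2,5]  old=[-2,0]  +wl: 6
  step 9. node 2  ⊔preds=[-5,5]  new=[-3,5]  old=[-1,1]  +wl: 
  step 10. node 3  ⊔preds=[-5,5]  new=[-5,5]  old=[-3,5]  +wl: 1,2
  step 11. node 4  ⊔preds=[-5,5]  new=[-5,5]  old=[-4,5]  +wl: 3,5
  step 12. node 6  ⊔preds=[-5,5]  new=[-3,5]  old=[-2,5]  +wl: 4
  step 13. node 1  ⊔preds=[-5,5]  new=[-4,5]  old=[-2,5]  +wl: 6
  step 14. node 2  ⊔preds=[-5,5]  new=[-3,5]  stable
  step 15. node 3  ⊔preds=[-5,5]  new=[-5,5]  stable
  step 16. node 5  ⊔preds=[-5,5]  new=[-5,3]  stable
  step 17. node 4  ⊔preds=[-5,5]  new=[-5,5]  stable
  step 18. node 6  ⊔preds=[-5,5]  new=[-3,5]  stable

Least fixpoint reached:
  node 0: [-2,5]
  node 1: [-4,5]
  node 2: [-3,5]
  node 3: [-5,5]
  node 4: [-5,5]
  node 5: [-5,3]
  node 6: [-3,5]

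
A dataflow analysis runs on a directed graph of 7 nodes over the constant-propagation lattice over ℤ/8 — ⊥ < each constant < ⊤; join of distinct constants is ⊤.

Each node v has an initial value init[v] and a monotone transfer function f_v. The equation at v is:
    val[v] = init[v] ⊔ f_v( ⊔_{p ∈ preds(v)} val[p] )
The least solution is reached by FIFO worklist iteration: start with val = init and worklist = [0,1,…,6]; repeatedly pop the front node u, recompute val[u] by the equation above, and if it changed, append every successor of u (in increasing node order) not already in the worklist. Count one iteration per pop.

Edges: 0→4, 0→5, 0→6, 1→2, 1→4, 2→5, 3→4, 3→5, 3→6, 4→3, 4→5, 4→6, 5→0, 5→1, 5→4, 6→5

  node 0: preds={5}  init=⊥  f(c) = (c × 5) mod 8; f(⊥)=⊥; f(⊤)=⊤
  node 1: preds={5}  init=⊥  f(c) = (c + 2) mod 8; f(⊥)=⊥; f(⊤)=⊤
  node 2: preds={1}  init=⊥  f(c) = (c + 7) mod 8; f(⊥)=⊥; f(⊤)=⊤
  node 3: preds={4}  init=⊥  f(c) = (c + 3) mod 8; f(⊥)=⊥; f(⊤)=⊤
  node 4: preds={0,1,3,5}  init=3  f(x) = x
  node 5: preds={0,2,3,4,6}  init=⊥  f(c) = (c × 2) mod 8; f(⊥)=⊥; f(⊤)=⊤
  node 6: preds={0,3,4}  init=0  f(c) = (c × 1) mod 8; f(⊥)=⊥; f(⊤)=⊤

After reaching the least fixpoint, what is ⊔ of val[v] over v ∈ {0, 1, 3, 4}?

⊤

Trace (15 dequeues):
  [1] u=0 | in ⊥ | out ⊥ | ==
  [2] u=1 | in ⊥ | out ⊥ | ==
  [3] u=2 | in ⊥ | out ⊥ | ==
  [4] u=3 | in 3 | out 6 | prev ⊥ | push {}
  [5] u=4 | in 6 | out ⊤ | prev 3 | push {3}
  [6] u=5 | in ⊤ | out ⊤ | prev ⊥ | push {0,1,4}
  [7] u=6 | in ⊤ | out ⊤ | prev 0 | push {5}
  [8] u=3 | in ⊤ | out ⊤ | prev 6 | push {6}
  [9] u=0 | in ⊤ | out ⊤ | prev ⊥ | push {}
  [10] u=1 | in ⊤ | out ⊤ | prev ⊥ | push {2}
  [11] u=4 | in ⊤ | out ⊤ | ==
  [12] u=5 | in ⊤ | out ⊤ | ==
  [13] u=6 | in ⊤ | out ⊤ | ==
  [14] u=2 | in ⊤ | out ⊤ | prev ⊥ | push {5}
  [15] u=5 | in ⊤ | out ⊤ | ==

Converged values:
  [0] ⊤
  [1] ⊤
  [2] ⊤
  [3] ⊤
  [4] ⊤
  [5] ⊤
  [6] ⊤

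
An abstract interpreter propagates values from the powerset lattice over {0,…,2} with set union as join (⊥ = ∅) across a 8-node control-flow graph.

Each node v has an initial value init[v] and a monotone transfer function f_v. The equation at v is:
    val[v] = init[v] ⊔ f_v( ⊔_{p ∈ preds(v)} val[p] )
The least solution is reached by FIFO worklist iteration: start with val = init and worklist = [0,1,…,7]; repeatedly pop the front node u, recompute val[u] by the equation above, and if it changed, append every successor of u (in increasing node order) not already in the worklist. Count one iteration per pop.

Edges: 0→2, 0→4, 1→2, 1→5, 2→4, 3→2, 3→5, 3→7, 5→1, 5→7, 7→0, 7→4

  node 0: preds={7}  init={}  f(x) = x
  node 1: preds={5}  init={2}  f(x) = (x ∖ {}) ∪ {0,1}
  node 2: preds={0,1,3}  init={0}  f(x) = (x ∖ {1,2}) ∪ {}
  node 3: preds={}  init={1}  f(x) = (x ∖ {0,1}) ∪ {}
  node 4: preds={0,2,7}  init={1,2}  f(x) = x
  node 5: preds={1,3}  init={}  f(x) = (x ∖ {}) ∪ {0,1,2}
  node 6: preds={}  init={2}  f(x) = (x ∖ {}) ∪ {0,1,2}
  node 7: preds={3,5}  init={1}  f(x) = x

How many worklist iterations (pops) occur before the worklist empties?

12

Iteration log — 12 steps:
  step 1. node 0  ⊔preds={1}  new={1}  old={}  +wl: 
  step 2. node 1  ⊔preds={}  new={0,1,2}  old={2}  +wl: 
  step 3. node 2  ⊔preds={0,1,2}  new={0}  stable
  step 4. node 3  ⊔preds={}  new={1}  stable
  step 5. node 4  ⊔preds={0,1}  new={0,1,2}  old={1,2}  +wl: 
  step 6. node 5  ⊔preds={0,1,2}  new={0,1,2}  old={}  +wl: 1
  step 7. node 6  ⊔preds={}  new={0,1,2}  old={2}  +wl: 
  step 8. node 7  ⊔preds={0,1,2}  new={0,1,2}  old={1}  +wl: 0,4
  step 9. node 1  ⊔preds={0,1,2}  new={0,1,2}  stable
  step 10. node 0  ⊔preds={0,1,2}  new={0,1,2}  old={1}  +wl: 2
  step 11. node 4  ⊔preds={0,1,2}  new={0,1,2}  stable
  step 12. node 2  ⊔preds={0,1,2}  new={0}  stable

Least fixpoint reached:
  node 0: {0,1,2}
  node 1: {0,1,2}
  node 2: {0}
  node 3: {1}
  node 4: {0,1,2}
  node 5: {0,1,2}
  node 6: {0,1,2}
  node 7: {0,1,2}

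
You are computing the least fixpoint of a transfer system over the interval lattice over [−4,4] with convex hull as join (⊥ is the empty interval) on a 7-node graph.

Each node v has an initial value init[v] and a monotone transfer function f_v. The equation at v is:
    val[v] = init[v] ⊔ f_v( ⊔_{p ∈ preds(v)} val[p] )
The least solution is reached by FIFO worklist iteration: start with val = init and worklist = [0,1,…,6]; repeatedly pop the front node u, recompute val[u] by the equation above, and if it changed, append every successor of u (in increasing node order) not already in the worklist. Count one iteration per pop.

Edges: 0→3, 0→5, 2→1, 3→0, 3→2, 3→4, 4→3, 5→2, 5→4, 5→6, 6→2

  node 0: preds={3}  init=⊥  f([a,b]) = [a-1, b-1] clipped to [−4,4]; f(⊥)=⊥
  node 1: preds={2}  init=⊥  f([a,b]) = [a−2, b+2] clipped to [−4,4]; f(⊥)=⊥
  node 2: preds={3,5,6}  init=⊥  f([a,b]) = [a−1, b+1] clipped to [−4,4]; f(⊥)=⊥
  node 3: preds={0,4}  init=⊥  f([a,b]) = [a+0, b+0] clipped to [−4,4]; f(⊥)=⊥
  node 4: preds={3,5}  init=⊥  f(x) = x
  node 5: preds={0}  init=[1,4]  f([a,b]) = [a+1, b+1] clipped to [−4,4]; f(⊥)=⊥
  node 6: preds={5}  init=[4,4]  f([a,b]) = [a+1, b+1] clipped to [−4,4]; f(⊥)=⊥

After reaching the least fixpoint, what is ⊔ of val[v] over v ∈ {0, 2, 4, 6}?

Iteration log — 47 steps:
  step 1. node 0  ⊔preds=⊥  new=⊥  stable
  step 2. node 1  ⊔preds=⊥  new=⊥  stable
  step 3. node 2  ⊔preds=[1,4]  new=[0,4]  old=⊥  +wl: 1
  step 4. node 3  ⊔preds=⊥  new=⊥  stable
  step 5. node 4  ⊔preds=[1,4]  new=[1,4]  old=⊥  +wl: 3
  step 6. node 5  ⊔preds=⊥  new=[1,4]  stable
  step 7. node 6  ⊔preds=[1,4]  new=[2,4]  old=[4,4]  +wl: 2
  step 8. node 1  ⊔preds=[0,4]  new=[-2,4]  old=⊥  +wl: 
  step 9. node 3  ⊔preds=[1,4]  new=[1,4]  old=⊥  +wl: 0,4
  step 10. node 2  ⊔preds=[1,4]  new=[0,4]  stable
  step 11. node 0  ⊔preds=[1,4]  new=[0,3]  old=⊥  +wl: 3,5
  step 12. node 4  ⊔preds=[1,4]  new=[1,4]  stable
  step 13. node 3  ⊔preds=[0,4]  new=[0,4]  old=[1,4]  +wl: 0,2,4
  step 14. node 5  ⊔preds=[0,3]  new=[1,4]  stable
  step 15. node 0  ⊔preds=[0,4]  new=[-1,3]  old=[0,3]  +wl: 3,5
  step 16. node 2  ⊔preds=[0,4]  new=[-1,4]  old=[0,4]  +wl: 1
  step 17. node 4  ⊔preds=[0,4]  new=[0,4]  old=[1,4]  +wl: 
  step 18. node 3  ⊔preds=[-1,4]  new=[-1,4]  old=[0,4]  +wl: 0,2,4
  step 19. node 5  ⊔preds=[-1,3]  new=[0,4]  old=[1,4]  +wl: 6
  step 20. node 1  ⊔preds=[-1,4]  new=[-3,4]  old=[-2,4]  +wl: 
  step 21. node 0  ⊔preds=[-1,4]  new=[-2,3]  old=[-1,3]  +wl: 3,5
  step 22. node 2  ⊔preds=[-1,4]  new=[-2,4]  old=[-1,4]  +wl: 1
  step 23. node 4  ⊔preds=[-1,4]  new=[-1,4]  old=[0,4]  +wl: 
  step 24. node 6  ⊔preds=[0,4]  new=[1,4]  old=[2,4]  +wl: 2
  step 25. node 3  ⊔preds=[-2,4]  new=[-2,4]  old=[-1,4]  +wl: 0,4
  step 26. node 5  ⊔preds=[-2,3]  new=[-1,4]  old=[0,4]  +wl: 6
  step 27. node 1  ⊔preds=[-2,4]  new=[-4,4]  old=[-3,4]  +wl: 
  step 28. node 2  ⊔preds=[-2,4]  new=[-3,4]  old=[-2,4]  +wl: 1
  step 29. node 0  ⊔preds=[-2,4]  new=[-3,3]  old=[-2,3]  +wl: 3,5
  step 30. node 4  ⊔preds=[-2,4]  new=[-2,4]  old=[-1,4]  +wl: 
  step 31. node 6  ⊔preds=[-1,4]  new=[0,4]  old=[1,4]  +wl: 2
  step 32. node 1  ⊔preds=[-3,4]  new=[-4,4]  stable
  step 33. node 3  ⊔preds=[-3,4]  new=[-3,4]  old=[-2,4]  +wl: 0,4
  step 34. node 5  ⊔preds=[-3,3]  new=[-2,4]  old=[-1,4]  +wl: 6
  step 35. node 2  ⊔preds=[-3,4]  new=[-4,4]  old=[-3,4]  +wl: 1
  step 36. node 0  ⊔preds=[-3,4]  new=[-4,3]  old=[-3,3]  +wl: 3,5
  step 37. node 4  ⊔preds=[-3,4]  new=[-3,4]  old=[-2,4]  +wl: 
  step 38. node 6  ⊔preds=[-2,4]  new=[-1,4]  old=[0,4]  +wl: 2
  step 39. node 1  ⊔preds=[-4,4]  new=[-4,4]  stable
  step 40. node 3  ⊔preds=[-4,4]  new=[-4,4]  old=[-3,4]  +wl: 0,4
  step 41. node 5  ⊔preds=[-4,3]  new=[-3,4]  old=[-2,4]  +wl: 6
  step 42. node 2  ⊔preds=[-4,4]  new=[-4,4]  stable
  step 43. node 0  ⊔preds=[-4,4]  new=[-4,3]  stable
  step 44. node 4  ⊔preds=[-4,4]  new=[-4,4]  old=[-3,4]  +wl: 3
  step 45. node 6  ⊔preds=[-3,4]  new=[-2,4]  old=[-1,4]  +wl: 2
  step 46. node 3  ⊔preds=[-4,4]  new=[-4,4]  stable
  step 47. node 2  ⊔preds=[-4,4]  new=[-4,4]  stable

Least fixpoint reached:
  node 0: [-4,3]
  node 1: [-4,4]
  node 2: [-4,4]
  node 3: [-4,4]
  node 4: [-4,4]
  node 5: [-3,4]
  node 6: [-2,4]

[-4,4]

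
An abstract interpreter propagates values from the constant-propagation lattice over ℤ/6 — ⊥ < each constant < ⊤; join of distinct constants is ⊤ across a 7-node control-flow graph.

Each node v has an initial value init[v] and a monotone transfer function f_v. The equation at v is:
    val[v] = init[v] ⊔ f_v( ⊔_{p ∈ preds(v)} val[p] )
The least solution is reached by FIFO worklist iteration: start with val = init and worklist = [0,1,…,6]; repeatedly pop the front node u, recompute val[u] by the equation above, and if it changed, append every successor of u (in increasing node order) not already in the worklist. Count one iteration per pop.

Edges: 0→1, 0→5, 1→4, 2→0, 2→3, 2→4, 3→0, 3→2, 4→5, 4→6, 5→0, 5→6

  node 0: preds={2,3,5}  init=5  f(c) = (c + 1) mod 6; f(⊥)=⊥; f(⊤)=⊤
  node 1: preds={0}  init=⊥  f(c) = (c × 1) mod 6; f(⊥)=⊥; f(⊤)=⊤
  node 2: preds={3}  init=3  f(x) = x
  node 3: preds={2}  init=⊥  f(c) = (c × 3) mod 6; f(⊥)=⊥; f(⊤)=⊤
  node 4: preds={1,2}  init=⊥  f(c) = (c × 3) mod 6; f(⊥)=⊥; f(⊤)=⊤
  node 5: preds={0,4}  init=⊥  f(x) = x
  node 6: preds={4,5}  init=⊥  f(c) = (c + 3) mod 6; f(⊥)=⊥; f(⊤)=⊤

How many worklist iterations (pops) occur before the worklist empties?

9

Iteration log — 9 steps:
  step 1. node 0  ⊔preds=3  new=⊤  old=5  +wl: 
  step 2. node 1  ⊔preds=⊤  new=⊤  old=⊥  +wl: 
  step 3. node 2  ⊔preds=⊥  new=3  stable
  step 4. node 3  ⊔preds=3  new=3  old=⊥  +wl: 0,2
  step 5. node 4  ⊔preds=⊤  new=⊤  old=⊥  +wl: 
  step 6. node 5  ⊔preds=⊤  new=⊤  old=⊥  +wl: 
  step 7. node 6  ⊔preds=⊤  new=⊤  old=⊥  +wl: 
  step 8. node 0  ⊔preds=⊤  new=⊤  stable
  step 9. node 2  ⊔preds=3  new=3  stable

Least fixpoint reached:
  node 0: ⊤
  node 1: ⊤
  node 2: 3
  node 3: 3
  node 4: ⊤
  node 5: ⊤
  node 6: ⊤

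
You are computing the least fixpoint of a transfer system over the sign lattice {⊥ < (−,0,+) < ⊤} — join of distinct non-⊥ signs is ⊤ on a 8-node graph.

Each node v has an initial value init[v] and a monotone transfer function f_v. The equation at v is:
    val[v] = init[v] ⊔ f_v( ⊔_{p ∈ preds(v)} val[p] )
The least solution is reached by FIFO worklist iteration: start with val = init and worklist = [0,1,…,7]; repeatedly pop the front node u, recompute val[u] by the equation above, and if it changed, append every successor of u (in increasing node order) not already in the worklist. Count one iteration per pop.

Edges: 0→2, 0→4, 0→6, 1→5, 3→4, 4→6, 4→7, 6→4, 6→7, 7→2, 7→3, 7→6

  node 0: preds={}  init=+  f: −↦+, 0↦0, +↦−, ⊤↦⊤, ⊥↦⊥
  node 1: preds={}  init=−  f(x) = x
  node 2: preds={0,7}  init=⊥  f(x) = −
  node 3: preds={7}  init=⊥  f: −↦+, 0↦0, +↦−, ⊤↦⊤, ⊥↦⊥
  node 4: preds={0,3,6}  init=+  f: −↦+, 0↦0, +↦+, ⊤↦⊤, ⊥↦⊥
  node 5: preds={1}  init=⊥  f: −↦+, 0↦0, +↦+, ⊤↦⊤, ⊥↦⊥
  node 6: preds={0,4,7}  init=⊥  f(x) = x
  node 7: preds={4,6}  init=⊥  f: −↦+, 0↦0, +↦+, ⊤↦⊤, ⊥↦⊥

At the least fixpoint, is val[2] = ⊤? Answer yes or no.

no

Worklist (20 pops):
  #1 pop 0: in=⊥ → + (no change)
  #2 pop 1: in=⊥ → − (no change)
  #3 pop 2: in=+ → − (was ⊥); enqueue []
  #4 pop 3: in=⊥ → ⊥ (no change)
  #5 pop 4: in=+ → + (no change)
  #6 pop 5: in=− → + (was ⊥); enqueue []
  #7 pop 6: in=+ → + (was ⊥); enqueue [4]
  #8 pop 7: in=+ → + (was ⊥); enqueue [2,3,6]
  #9 pop 4: in=+ → + (no change)
  #10 pop 2: in=+ → − (no change)
  #11 pop 3: in=+ → − (was ⊥); enqueue [4]
  #12 pop 6: in=+ → + (no change)
  #13 pop 4: in=⊤ → ⊤ (was +); enqueue [6,7]
  #14 pop 6: in=⊤ → ⊤ (was +); enqueue [4]
  #15 pop 7: in=⊤ → ⊤ (was +); enqueue [2,3,6]
  #16 pop 4: in=⊤ → ⊤ (no change)
  #17 pop 2: in=⊤ → − (no change)
  #18 pop 3: in=⊤ → ⊤ (was −); enqueue [4]
  #19 pop 6: in=⊤ → ⊤ (no change)
  #20 pop 4: in=⊤ → ⊤ (no change)

Fixpoint:
  val[0] = +
  val[1] = −
  val[2] = −
  val[3] = ⊤
  val[4] = ⊤
  val[5] = +
  val[6] = ⊤
  val[7] = ⊤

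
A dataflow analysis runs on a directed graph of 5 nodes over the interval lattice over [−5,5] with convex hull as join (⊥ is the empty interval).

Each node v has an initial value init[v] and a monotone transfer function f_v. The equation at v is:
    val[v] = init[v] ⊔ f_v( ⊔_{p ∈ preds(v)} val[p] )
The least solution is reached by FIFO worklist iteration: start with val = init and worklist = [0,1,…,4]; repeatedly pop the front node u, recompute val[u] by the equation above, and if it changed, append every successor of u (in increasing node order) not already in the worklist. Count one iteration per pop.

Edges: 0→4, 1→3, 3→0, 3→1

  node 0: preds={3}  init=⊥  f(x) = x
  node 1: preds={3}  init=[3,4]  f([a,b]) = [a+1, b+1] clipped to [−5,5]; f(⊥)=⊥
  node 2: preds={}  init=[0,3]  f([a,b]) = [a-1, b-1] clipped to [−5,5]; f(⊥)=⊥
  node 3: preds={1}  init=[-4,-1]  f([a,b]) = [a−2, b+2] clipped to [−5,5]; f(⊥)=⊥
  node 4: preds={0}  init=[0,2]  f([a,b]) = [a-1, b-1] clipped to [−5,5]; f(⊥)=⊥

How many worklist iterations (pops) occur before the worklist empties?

9

Worklist (9 pops):
  #1 pop 0: in=[-4,-1] → [-4,-1] (was ⊥); enqueue []
  #2 pop 1: in=[-4,-1] → [-3,4] (was [3,4]); enqueue []
  #3 pop 2: in=⊥ → [0,3] (no change)
  #4 pop 3: in=[-3,4] → [-5,5] (was [-4,-1]); enqueue [0,1]
  #5 pop 4: in=[-4,-1] → [-5,2] (was [0,2]); enqueue []
  #6 pop 0: in=[-5,5] → [-5,5] (was [-4,-1]); enqueue [4]
  #7 pop 1: in=[-5,5] → [-4,5] (was [-3,4]); enqueue [3]
  #8 pop 4: in=[-5,5] → [-5,4] (was [-5,2]); enqueue []
  #9 pop 3: in=[-4,5] → [-5,5] (no change)

Fixpoint:
  val[0] = [-5,5]
  val[1] = [-4,5]
  val[2] = [0,3]
  val[3] = [-5,5]
  val[4] = [-5,4]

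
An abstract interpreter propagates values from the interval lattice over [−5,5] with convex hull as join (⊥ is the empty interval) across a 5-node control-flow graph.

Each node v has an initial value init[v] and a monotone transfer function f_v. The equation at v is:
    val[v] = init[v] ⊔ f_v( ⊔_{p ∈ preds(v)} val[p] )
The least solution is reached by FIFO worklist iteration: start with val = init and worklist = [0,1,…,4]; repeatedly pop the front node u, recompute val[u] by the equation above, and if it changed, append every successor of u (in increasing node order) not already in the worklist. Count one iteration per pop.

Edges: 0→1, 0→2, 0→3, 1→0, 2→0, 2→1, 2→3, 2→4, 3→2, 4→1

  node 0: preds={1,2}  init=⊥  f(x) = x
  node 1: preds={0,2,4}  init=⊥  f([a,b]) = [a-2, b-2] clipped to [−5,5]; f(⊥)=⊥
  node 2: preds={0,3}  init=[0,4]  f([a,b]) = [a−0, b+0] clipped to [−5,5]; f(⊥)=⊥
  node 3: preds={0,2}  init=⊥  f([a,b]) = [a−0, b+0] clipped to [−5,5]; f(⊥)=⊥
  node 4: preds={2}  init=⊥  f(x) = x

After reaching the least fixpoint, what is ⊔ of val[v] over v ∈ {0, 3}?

[-5,4]

Trace (23 dequeues):
  [1] u=0 | in [0,4] | out [0,4] | prev ⊥ | push {}
  [2] u=1 | in [0,4] | out [-2,2] | prev ⊥ | push {0}
  [3] u=2 | in [0,4] | out [0,4] | ==
  [4] u=3 | in [0,4] | out [0,4] | prev ⊥ | push {2}
  [5] u=4 | in [0,4] | out [0,4] | prev ⊥ | push {1}
  [6] u=0 | in [-2,4] | out [-2,4] | prev [0,4] | push {3}
  [7] u=2 | in [-2,4] | out [-2,4] | prev [0,4] | push {0,4}
  [8] u=1 | in [-2,4] | out [-4,2] | prev [-2,2] | push {}
  [9] u=3 | in [-2,4] | out [-2,4] | prev [0,4] | push {2}
  [10] u=0 | in [-4,4] | out [-4,4] | prev [-2,4] | push {1,3}
  [11] u=4 | in [-2,4] | out [-2,4] | prev [0,4] | push {}
  [12] u=2 | in [-4,4] | out [-4,4] | prev [-2,4] | push {0,4}
  [13] u=1 | in [-4,4] | out [-5,2] | prev [-4,2] | push {}
  [14] u=3 | in [-4,4] | out [-4,4] | prev [-2,4] | push {2}
  [15] u=0 | in [-5,4] | out [-5,4] | prev [-4,4] | push {1,3}
  [16] u=4 | in [-4,4] | out [-4,4] | prev [-2,4] | push {}
  [17] u=2 | in [-5,4] | out [-5,4] | prev [-4,4] | push {0,4}
  [18] u=1 | in [-5,4] | out [-5,2] | ==
  [19] u=3 | in [-5,4] | out [-5,4] | prev [-4,4] | push {2}
  [20] u=0 | in [-5,4] | out [-5,4] | ==
  [21] u=4 | in [-5,4] | out [-5,4] | prev [-4,4] | push {1}
  [22] u=2 | in [-5,4] | out [-5,4] | ==
  [23] u=1 | in [-5,4] | out [-5,2] | ==

Converged values:
  [0] [-5,4]
  [1] [-5,2]
  [2] [-5,4]
  [3] [-5,4]
  [4] [-5,4]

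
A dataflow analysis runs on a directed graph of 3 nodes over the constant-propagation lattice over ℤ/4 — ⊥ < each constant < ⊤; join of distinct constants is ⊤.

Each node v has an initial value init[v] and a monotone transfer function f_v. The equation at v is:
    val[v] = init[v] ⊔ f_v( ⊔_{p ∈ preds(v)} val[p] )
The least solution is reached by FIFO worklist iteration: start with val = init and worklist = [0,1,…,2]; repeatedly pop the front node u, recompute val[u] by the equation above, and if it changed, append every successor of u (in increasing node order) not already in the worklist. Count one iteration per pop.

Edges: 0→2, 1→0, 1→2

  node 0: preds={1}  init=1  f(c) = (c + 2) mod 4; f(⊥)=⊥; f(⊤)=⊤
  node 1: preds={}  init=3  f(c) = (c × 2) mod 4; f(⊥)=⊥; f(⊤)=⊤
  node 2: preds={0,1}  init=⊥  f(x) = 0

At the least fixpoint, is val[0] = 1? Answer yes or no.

yes

Worklist (3 pops):
  #1 pop 0: in=3 → 1 (no change)
  #2 pop 1: in=⊥ → 3 (no change)
  #3 pop 2: in=⊤ → 0 (was ⊥); enqueue []

Fixpoint:
  val[0] = 1
  val[1] = 3
  val[2] = 0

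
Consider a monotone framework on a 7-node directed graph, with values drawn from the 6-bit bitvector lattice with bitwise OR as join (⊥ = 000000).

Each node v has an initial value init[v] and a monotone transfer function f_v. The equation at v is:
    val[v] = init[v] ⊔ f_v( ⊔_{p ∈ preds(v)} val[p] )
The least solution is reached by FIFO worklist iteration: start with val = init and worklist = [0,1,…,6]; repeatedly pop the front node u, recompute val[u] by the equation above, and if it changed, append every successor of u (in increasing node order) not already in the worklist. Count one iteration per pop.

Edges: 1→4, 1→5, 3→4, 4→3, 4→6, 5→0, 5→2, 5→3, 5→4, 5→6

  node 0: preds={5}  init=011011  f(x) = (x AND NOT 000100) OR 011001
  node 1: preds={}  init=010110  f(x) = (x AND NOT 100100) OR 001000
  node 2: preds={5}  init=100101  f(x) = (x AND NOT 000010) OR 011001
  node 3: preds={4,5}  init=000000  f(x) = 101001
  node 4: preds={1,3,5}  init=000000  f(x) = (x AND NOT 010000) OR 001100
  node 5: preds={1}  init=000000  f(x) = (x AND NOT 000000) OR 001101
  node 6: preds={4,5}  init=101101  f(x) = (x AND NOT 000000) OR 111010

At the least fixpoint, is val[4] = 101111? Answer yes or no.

Worklist (11 pops):
  #1 pop 0: in=000000 → 011011 (no change)
  #2 pop 1: in=000000 → 011110 (was 010110); enqueue []
  #3 pop 2: in=000000 → 111101 (was 100101); enqueue []
  #4 pop 3: in=000000 → 101001 (was 000000); enqueue []
  #5 pop 4: in=111111 → 101111 (was 000000); enqueue [3]
  #6 pop 5: in=011110 → 011111 (was 000000); enqueue [0,2,4]
  #7 pop 6: in=111111 → 111111 (was 101101); enqueue []
  #8 pop 3: in=111111 → 101001 (no change)
  #9 pop 0: in=011111 → 011011 (no change)
  #10 pop 2: in=011111 → 111101 (no change)
  #11 pop 4: in=111111 → 101111 (no change)

Fixpoint:
  val[0] = 011011
  val[1] = 011110
  val[2] = 111101
  val[3] = 101001
  val[4] = 101111
  val[5] = 011111
  val[6] = 111111

yes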